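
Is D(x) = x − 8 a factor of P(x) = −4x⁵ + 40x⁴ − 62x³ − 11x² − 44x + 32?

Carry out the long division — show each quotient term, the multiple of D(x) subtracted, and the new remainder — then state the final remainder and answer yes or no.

R(x) = 0, so D(x) is a factor of P(x). yes

Step 1: lead(−4x⁵ + 40x⁴ − 62x³ − 11x² − 44x + 32) ÷ lead(D) = −4x⁵ ÷ x = −4x⁴. Subtract (−4x⁴)·D = −4x⁵ + 32x⁴. Remainder: 8x⁴ − 62x³ − 11x² − 44x + 32.
Step 2: lead(8x⁴ − 62x³ − 11x² − 44x + 32) ÷ lead(D) = 8x⁴ ÷ x = 8x³. Subtract (8x³)·D = 8x⁴ − 64x³. Remainder: 2x³ − 11x² − 44x + 32.
Step 3: lead(2x³ − 11x² − 44x + 32) ÷ lead(D) = 2x³ ÷ x = 2x². Subtract (2x²)·D = 2x³ − 16x². Remainder: 5x² − 44x + 32.
Step 4: lead(5x² − 44x + 32) ÷ lead(D) = 5x² ÷ x = 5x. Subtract (5x)·D = 5x² − 40x. Remainder: −4x + 32.
Step 5: lead(−4x + 32) ÷ lead(D) = −4x ÷ x = −4. Subtract (−4)·D = −4x + 32. Remainder: 0.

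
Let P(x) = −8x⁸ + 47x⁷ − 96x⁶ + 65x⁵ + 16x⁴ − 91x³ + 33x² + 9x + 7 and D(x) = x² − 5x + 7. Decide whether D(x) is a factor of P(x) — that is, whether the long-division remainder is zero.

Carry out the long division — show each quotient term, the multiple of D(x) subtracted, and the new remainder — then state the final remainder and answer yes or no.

Step 1: lead(−8x⁸ + 47x⁷ − 96x⁶ + 65x⁵ + 16x⁴ − 91x³ + 33x² + 9x + 7) ÷ lead(D) = −8x⁸ ÷ x² = −8x⁶. Subtract (−8x⁶)·D = −8x⁸ + 40x⁷ − 56x⁶. Remainder: 7x⁷ − 40x⁶ + 65x⁵ + 16x⁴ − 91x³ + 33x² + 9x + 7.
Step 2: lead(7x⁷ − 40x⁶ + 65x⁵ + 16x⁴ − 91x³ + 33x² + 9x + 7) ÷ lead(D) = 7x⁷ ÷ x² = 7x⁵. Subtract (7x⁵)·D = 7x⁷ − 35x⁶ + 49x⁵. Remainder: −5x⁶ + 16x⁵ + 16x⁴ − 91x³ + 33x² + 9x + 7.
Step 3: lead(−5x⁶ + 16x⁵ + 16x⁴ − 91x³ + 33x² + 9x + 7) ÷ lead(D) = −5x⁶ ÷ x² = −5x⁴. Subtract (−5x⁴)·D = −5x⁶ + 25x⁵ − 35x⁴. Remainder: −9x⁵ + 51x⁴ − 91x³ + 33x² + 9x + 7.
Step 4: lead(−9x⁵ + 51x⁴ − 91x³ + 33x² + 9x + 7) ÷ lead(D) = −9x⁵ ÷ x² = −9x³. Subtract (−9x³)·D = −9x⁵ + 45x⁴ − 63x³. Remainder: 6x⁴ − 28x³ + 33x² + 9x + 7.
Step 5: lead(6x⁴ − 28x³ + 33x² + 9x + 7) ÷ lead(D) = 6x⁴ ÷ x² = 6x². Subtract (6x²)·D = 6x⁴ − 30x³ + 42x². Remainder: 2x³ − 9x² + 9x + 7.
Step 6: lead(2x³ − 9x² + 9x + 7) ÷ lead(D) = 2x³ ÷ x² = 2x. Subtract (2x)·D = 2x³ − 10x² + 14x. Remainder: x² − 5x + 7.
Step 7: lead(x² − 5x + 7) ÷ lead(D) = x² ÷ x² = 1. Subtract (1)·D = x² − 5x + 7. Remainder: 0.

R(x) = 0, so D(x) is a factor of P(x). yes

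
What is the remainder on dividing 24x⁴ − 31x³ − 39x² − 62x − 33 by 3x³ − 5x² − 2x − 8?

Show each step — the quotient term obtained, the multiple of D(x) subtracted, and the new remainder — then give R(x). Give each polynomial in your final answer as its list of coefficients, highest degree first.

Step 1: lead(24x⁴ − 31x³ − 39x² − 62x − 33) ÷ lead(D) = 24x⁴ ÷ 3x³ = 8x. Subtract (8x)·D = 24x⁴ − 40x³ − 16x² − 64x. Remainder: 9x³ − 23x² + 2x − 33.
Step 2: lead(9x³ − 23x² + 2x − 33) ÷ lead(D) = 9x³ ÷ 3x³ = 3. Subtract (3)·D = 9x³ − 15x² − 6x − 24. Remainder: −8x² + 8x − 9.

R = [-8, 8, -9]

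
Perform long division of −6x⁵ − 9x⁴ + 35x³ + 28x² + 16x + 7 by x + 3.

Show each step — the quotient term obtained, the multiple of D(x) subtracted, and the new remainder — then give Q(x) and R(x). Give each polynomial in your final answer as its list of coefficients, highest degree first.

Q = [-6, 9, 8, 4, 4]; R = [-5]

Step 1: lead(−6x⁵ − 9x⁴ + 35x³ + 28x² + 16x + 7) ÷ lead(D) = −6x⁵ ÷ x = −6x⁴. Subtract (−6x⁴)·D = −6x⁵ − 18x⁴. Remainder: 9x⁴ + 35x³ + 28x² + 16x + 7.
Step 2: lead(9x⁴ + 35x³ + 28x² + 16x + 7) ÷ lead(D) = 9x⁴ ÷ x = 9x³. Subtract (9x³)·D = 9x⁴ + 27x³. Remainder: 8x³ + 28x² + 16x + 7.
Step 3: lead(8x³ + 28x² + 16x + 7) ÷ lead(D) = 8x³ ÷ x = 8x². Subtract (8x²)·D = 8x³ + 24x². Remainder: 4x² + 16x + 7.
Step 4: lead(4x² + 16x + 7) ÷ lead(D) = 4x² ÷ x = 4x. Subtract (4x)·D = 4x² + 12x. Remainder: 4x + 7.
Step 5: lead(4x + 7) ÷ lead(D) = 4x ÷ x = 4. Subtract (4)·D = 4x + 12. Remainder: −5.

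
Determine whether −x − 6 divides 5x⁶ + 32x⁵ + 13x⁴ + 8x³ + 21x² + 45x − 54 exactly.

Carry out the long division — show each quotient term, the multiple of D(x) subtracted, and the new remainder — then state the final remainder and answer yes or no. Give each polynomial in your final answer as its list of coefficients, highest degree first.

R = [0], so D(x) is a factor of P(x). yes

Step 1: lead(5x⁶ + 32x⁵ + 13x⁴ + 8x³ + 21x² + 45x − 54) ÷ lead(D) = 5x⁶ ÷ −x = −5x⁵. Subtract (−5x⁵)·D = 5x⁶ + 30x⁵. Remainder: 2x⁵ + 13x⁴ + 8x³ + 21x² + 45x − 54.
Step 2: lead(2x⁵ + 13x⁴ + 8x³ + 21x² + 45x − 54) ÷ lead(D) = 2x⁵ ÷ −x = −2x⁴. Subtract (−2x⁴)·D = 2x⁵ + 12x⁴. Remainder: x⁴ + 8x³ + 21x² + 45x − 54.
Step 3: lead(x⁴ + 8x³ + 21x² + 45x − 54) ÷ lead(D) = x⁴ ÷ −x = −x³. Subtract (−x³)·D = x⁴ + 6x³. Remainder: 2x³ + 21x² + 45x − 54.
Step 4: lead(2x³ + 21x² + 45x − 54) ÷ lead(D) = 2x³ ÷ −x = −2x². Subtract (−2x²)·D = 2x³ + 12x². Remainder: 9x² + 45x − 54.
Step 5: lead(9x² + 45x − 54) ÷ lead(D) = 9x² ÷ −x = −9x. Subtract (−9x)·D = 9x² + 54x. Remainder: −9x − 54.
Step 6: lead(−9x − 54) ÷ lead(D) = −9x ÷ −x = 9. Subtract (9)·D = −9x − 54. Remainder: 0.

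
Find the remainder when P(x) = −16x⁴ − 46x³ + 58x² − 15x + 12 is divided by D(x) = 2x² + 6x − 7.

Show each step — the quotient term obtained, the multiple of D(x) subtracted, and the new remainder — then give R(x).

R(x) = 4x − 2

Step 1: lead(−16x⁴ − 46x³ + 58x² − 15x + 12) ÷ lead(D) = −16x⁴ ÷ 2x² = −8x². Subtract (−8x²)·D = −16x⁴ − 48x³ + 56x². Remainder: 2x³ + 2x² − 15x + 12.
Step 2: lead(2x³ + 2x² − 15x + 12) ÷ lead(D) = 2x³ ÷ 2x² = x. Subtract (x)·D = 2x³ + 6x² − 7x. Remainder: −4x² − 8x + 12.
Step 3: lead(−4x² − 8x + 12) ÷ lead(D) = −4x² ÷ 2x² = −2. Subtract (−2)·D = −4x² − 12x + 14. Remainder: 4x − 2.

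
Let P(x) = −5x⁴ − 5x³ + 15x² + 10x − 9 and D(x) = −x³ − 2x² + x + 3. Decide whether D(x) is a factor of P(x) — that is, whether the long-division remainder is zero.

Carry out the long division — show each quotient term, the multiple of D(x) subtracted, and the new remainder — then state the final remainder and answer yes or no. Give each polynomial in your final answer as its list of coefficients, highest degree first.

Step 1: lead(−5x⁴ − 5x³ + 15x² + 10x − 9) ÷ lead(D) = −5x⁴ ÷ −x³ = 5x. Subtract (5x)·D = −5x⁴ − 10x³ + 5x² + 15x. Remainder: 5x³ + 10x² − 5x − 9.
Step 2: lead(5x³ + 10x² − 5x − 9) ÷ lead(D) = 5x³ ÷ −x³ = −5. Subtract (−5)·D = 5x³ + 10x² − 5x − 15. Remainder: 6.

R = [6], so D(x) is not a factor of P(x). no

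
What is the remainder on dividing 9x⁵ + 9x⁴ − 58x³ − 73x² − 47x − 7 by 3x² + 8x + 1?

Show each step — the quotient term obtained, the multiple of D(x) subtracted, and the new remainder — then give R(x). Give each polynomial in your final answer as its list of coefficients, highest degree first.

Step 1: lead(9x⁵ + 9x⁴ − 58x³ − 73x² − 47x − 7) ÷ lead(D) = 9x⁵ ÷ 3x² = 3x³. Subtract (3x³)·D = 9x⁵ + 24x⁴ + 3x³. Remainder: −15x⁴ − 61x³ − 73x² − 47x − 7.
Step 2: lead(−15x⁴ − 61x³ − 73x² − 47x − 7) ÷ lead(D) = −15x⁴ ÷ 3x² = −5x². Subtract (−5x²)·D = −15x⁴ − 40x³ − 5x². Remainder: −21x³ − 68x² − 47x − 7.
Step 3: lead(−21x³ − 68x² − 47x − 7) ÷ lead(D) = −21x³ ÷ 3x² = −7x. Subtract (−7x)·D = −21x³ − 56x² − 7x. Remainder: −12x² − 40x − 7.
Step 4: lead(−12x² − 40x − 7) ÷ lead(D) = −12x² ÷ 3x² = −4. Subtract (−4)·D = −12x² − 32x − 4. Remainder: −8x − 3.

R = [-8, -3]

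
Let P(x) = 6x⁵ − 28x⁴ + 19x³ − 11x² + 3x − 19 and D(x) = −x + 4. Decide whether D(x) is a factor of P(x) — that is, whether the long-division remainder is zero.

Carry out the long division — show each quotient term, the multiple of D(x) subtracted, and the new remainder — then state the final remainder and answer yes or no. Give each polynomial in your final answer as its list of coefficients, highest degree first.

Step 1: lead(6x⁵ − 28x⁴ + 19x³ − 11x² + 3x − 19) ÷ lead(D) = 6x⁵ ÷ −x = −6x⁴. Subtract (−6x⁴)·D = 6x⁵ − 24x⁴. Remainder: −4x⁴ + 19x³ − 11x² + 3x − 19.
Step 2: lead(−4x⁴ + 19x³ − 11x² + 3x − 19) ÷ lead(D) = −4x⁴ ÷ −x = 4x³. Subtract (4x³)·D = −4x⁴ + 16x³. Remainder: 3x³ − 11x² + 3x − 19.
Step 3: lead(3x³ − 11x² + 3x − 19) ÷ lead(D) = 3x³ ÷ −x = −3x². Subtract (−3x²)·D = 3x³ − 12x². Remainder: x² + 3x − 19.
Step 4: lead(x² + 3x − 19) ÷ lead(D) = x² ÷ −x = −x. Subtract (−x)·D = x² − 4x. Remainder: 7x − 19.
Step 5: lead(7x − 19) ÷ lead(D) = 7x ÷ −x = −7. Subtract (−7)·D = 7x − 28. Remainder: 9.

R = [9], so D(x) is not a factor of P(x). no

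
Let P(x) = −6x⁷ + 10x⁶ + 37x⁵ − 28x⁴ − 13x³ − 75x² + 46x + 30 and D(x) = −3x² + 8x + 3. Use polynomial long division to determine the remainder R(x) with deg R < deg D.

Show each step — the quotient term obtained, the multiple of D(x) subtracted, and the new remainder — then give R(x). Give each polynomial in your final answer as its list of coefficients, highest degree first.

Step 1: lead(−6x⁷ + 10x⁶ + 37x⁵ − 28x⁴ − 13x³ − 75x² + 46x + 30) ÷ lead(D) = −6x⁷ ÷ −3x² = 2x⁵. Subtract (2x⁵)·D = −6x⁷ + 16x⁶ + 6x⁵. Remainder: −6x⁶ + 31x⁵ − 28x⁴ − 13x³ − 75x² + 46x + 30.
Step 2: lead(−6x⁶ + 31x⁵ − 28x⁴ − 13x³ − 75x² + 46x + 30) ÷ lead(D) = −6x⁶ ÷ −3x² = 2x⁴. Subtract (2x⁴)·D = −6x⁶ + 16x⁵ + 6x⁴. Remainder: 15x⁵ − 34x⁴ − 13x³ − 75x² + 46x + 30.
Step 3: lead(15x⁵ − 34x⁴ − 13x³ − 75x² + 46x + 30) ÷ lead(D) = 15x⁵ ÷ −3x² = −5x³. Subtract (−5x³)·D = 15x⁵ − 40x⁴ − 15x³. Remainder: 6x⁴ + 2x³ − 75x² + 46x + 30.
Step 4: lead(6x⁴ + 2x³ − 75x² + 46x + 30) ÷ lead(D) = 6x⁴ ÷ −3x² = −2x². Subtract (−2x²)·D = 6x⁴ − 16x³ − 6x². Remainder: 18x³ − 69x² + 46x + 30.
Step 5: lead(18x³ − 69x² + 46x + 30) ÷ lead(D) = 18x³ ÷ −3x² = −6x. Subtract (−6x)·D = 18x³ − 48x² − 18x. Remainder: −21x² + 64x + 30.
Step 6: lead(−21x² + 64x + 30) ÷ lead(D) = −21x² ÷ −3x² = 7. Subtract (7)·D = −21x² + 56x + 21. Remainder: 8x + 9.

R = [8, 9]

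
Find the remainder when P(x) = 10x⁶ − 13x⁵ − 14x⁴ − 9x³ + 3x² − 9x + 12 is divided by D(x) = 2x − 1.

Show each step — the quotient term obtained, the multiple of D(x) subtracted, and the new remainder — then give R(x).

Step 1: lead(10x⁶ − 13x⁵ − 14x⁴ − 9x³ + 3x² − 9x + 12) ÷ lead(D) = 10x⁶ ÷ 2x = 5x⁵. Subtract (5x⁵)·D = 10x⁶ − 5x⁵. Remainder: −8x⁵ − 14x⁴ − 9x³ + 3x² − 9x + 12.
Step 2: lead(−8x⁵ − 14x⁴ − 9x³ + 3x² − 9x + 12) ÷ lead(D) = −8x⁵ ÷ 2x = −4x⁴. Subtract (−4x⁴)·D = −8x⁵ + 4x⁴. Remainder: −18x⁴ − 9x³ + 3x² − 9x + 12.
Step 3: lead(−18x⁴ − 9x³ + 3x² − 9x + 12) ÷ lead(D) = −18x⁴ ÷ 2x = −9x³. Subtract (−9x³)·D = −18x⁴ + 9x³. Remainder: −18x³ + 3x² − 9x + 12.
Step 4: lead(−18x³ + 3x² − 9x + 12) ÷ lead(D) = −18x³ ÷ 2x = −9x². Subtract (−9x²)·D = −18x³ + 9x². Remainder: −6x² − 9x + 12.
Step 5: lead(−6x² − 9x + 12) ÷ lead(D) = −6x² ÷ 2x = −3x. Subtract (−3x)·D = −6x² + 3x. Remainder: −12x + 12.
Step 6: lead(−12x + 12) ÷ lead(D) = −12x ÷ 2x = −6. Subtract (−6)·D = −12x + 6. Remainder: 6.

R(x) = 6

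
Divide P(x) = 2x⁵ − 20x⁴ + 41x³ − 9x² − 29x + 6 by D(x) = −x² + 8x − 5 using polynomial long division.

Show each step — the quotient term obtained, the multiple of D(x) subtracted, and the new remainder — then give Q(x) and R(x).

Q(x) = −2x³ + 4x² + x − 3; R(x) = −9

Step 1: lead(2x⁵ − 20x⁴ + 41x³ − 9x² − 29x + 6) ÷ lead(D) = 2x⁵ ÷ −x² = −2x³. Subtract (−2x³)·D = 2x⁵ − 16x⁴ + 10x³. Remainder: −4x⁴ + 31x³ − 9x² − 29x + 6.
Step 2: lead(−4x⁴ + 31x³ − 9x² − 29x + 6) ÷ lead(D) = −4x⁴ ÷ −x² = 4x². Subtract (4x²)·D = −4x⁴ + 32x³ − 20x². Remainder: −x³ + 11x² − 29x + 6.
Step 3: lead(−x³ + 11x² − 29x + 6) ÷ lead(D) = −x³ ÷ −x² = x. Subtract (x)·D = −x³ + 8x² − 5x. Remainder: 3x² − 24x + 6.
Step 4: lead(3x² − 24x + 6) ÷ lead(D) = 3x² ÷ −x² = −3. Subtract (−3)·D = 3x² − 24x + 15. Remainder: −9.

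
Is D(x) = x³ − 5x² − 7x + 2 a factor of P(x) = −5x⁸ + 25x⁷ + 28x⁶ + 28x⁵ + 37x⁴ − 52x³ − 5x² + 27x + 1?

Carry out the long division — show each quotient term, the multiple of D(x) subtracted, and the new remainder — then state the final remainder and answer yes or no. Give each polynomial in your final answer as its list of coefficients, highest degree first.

R = [7, 5], so D(x) is not a factor of P(x). no

Step 1: lead(−5x⁸ + 25x⁷ + 28x⁶ + 28x⁵ + 37x⁴ − 52x³ − 5x² + 27x + 1) ÷ lead(D) = −5x⁸ ÷ x³ = −5x⁵. Subtract (−5x⁵)·D = −5x⁸ + 25x⁷ + 35x⁶ − 10x⁵. Remainder: −7x⁶ + 38x⁵ + 37x⁴ − 52x³ − 5x² + 27x + 1.
Step 2: lead(−7x⁶ + 38x⁵ + 37x⁴ − 52x³ − 5x² + 27x + 1) ÷ lead(D) = −7x⁶ ÷ x³ = −7x³. Subtract (−7x³)·D = −7x⁶ + 35x⁵ + 49x⁴ − 14x³. Remainder: 3x⁵ − 12x⁴ − 38x³ − 5x² + 27x + 1.
Step 3: lead(3x⁵ − 12x⁴ − 38x³ − 5x² + 27x + 1) ÷ lead(D) = 3x⁵ ÷ x³ = 3x². Subtract (3x²)·D = 3x⁵ − 15x⁴ − 21x³ + 6x². Remainder: 3x⁴ − 17x³ − 11x² + 27x + 1.
Step 4: lead(3x⁴ − 17x³ − 11x² + 27x + 1) ÷ lead(D) = 3x⁴ ÷ x³ = 3x. Subtract (3x)·D = 3x⁴ − 15x³ − 21x² + 6x. Remainder: −2x³ + 10x² + 21x + 1.
Step 5: lead(−2x³ + 10x² + 21x + 1) ÷ lead(D) = −2x³ ÷ x³ = −2. Subtract (−2)·D = −2x³ + 10x² + 14x − 4. Remainder: 7x + 5.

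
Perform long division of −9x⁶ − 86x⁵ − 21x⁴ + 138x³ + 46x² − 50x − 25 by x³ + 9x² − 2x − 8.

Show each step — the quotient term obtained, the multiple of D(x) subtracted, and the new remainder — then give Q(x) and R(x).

Step 1: lead(−9x⁶ − 86x⁵ − 21x⁴ + 138x³ + 46x² − 50x − 25) ÷ lead(D) = −9x⁶ ÷ x³ = −9x³. Subtract (−9x³)·D = −9x⁶ − 81x⁵ + 18x⁴ + 72x³. Remainder: −5x⁵ − 39x⁴ + 66x³ + 46x² − 50x − 25.
Step 2: lead(−5x⁵ − 39x⁴ + 66x³ + 46x² − 50x − 25) ÷ lead(D) = −5x⁵ ÷ x³ = −5x². Subtract (−5x²)·D = −5x⁵ − 45x⁴ + 10x³ + 40x². Remainder: 6x⁴ + 56x³ + 6x² − 50x − 25.
Step 3: lead(6x⁴ + 56x³ + 6x² − 50x − 25) ÷ lead(D) = 6x⁴ ÷ x³ = 6x. Subtract (6x)·D = 6x⁴ + 54x³ − 12x² − 48x. Remainder: 2x³ + 18x² − 2x − 25.
Step 4: lead(2x³ + 18x² − 2x − 25) ÷ lead(D) = 2x³ ÷ x³ = 2. Subtract (2)·D = 2x³ + 18x² − 4x − 16. Remainder: 2x − 9.

Q(x) = −9x³ − 5x² + 6x + 2; R(x) = 2x − 9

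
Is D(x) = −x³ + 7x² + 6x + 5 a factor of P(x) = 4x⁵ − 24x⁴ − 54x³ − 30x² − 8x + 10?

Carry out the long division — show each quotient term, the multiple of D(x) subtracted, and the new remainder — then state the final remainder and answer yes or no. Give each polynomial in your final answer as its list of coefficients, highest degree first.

R = [0], so D(x) is a factor of P(x). yes

Step 1: lead(4x⁵ − 24x⁴ − 54x³ − 30x² − 8x + 10) ÷ lead(D) = 4x⁵ ÷ −x³ = −4x². Subtract (−4x²)·D = 4x⁵ − 28x⁴ − 24x³ − 20x². Remainder: 4x⁴ − 30x³ − 10x² − 8x + 10.
Step 2: lead(4x⁴ − 30x³ − 10x² − 8x + 10) ÷ lead(D) = 4x⁴ ÷ −x³ = −4x. Subtract (−4x)·D = 4x⁴ − 28x³ − 24x² − 20x. Remainder: −2x³ + 14x² + 12x + 10.
Step 3: lead(−2x³ + 14x² + 12x + 10) ÷ lead(D) = −2x³ ÷ −x³ = 2. Subtract (2)·D = −2x³ + 14x² + 12x + 10. Remainder: 0.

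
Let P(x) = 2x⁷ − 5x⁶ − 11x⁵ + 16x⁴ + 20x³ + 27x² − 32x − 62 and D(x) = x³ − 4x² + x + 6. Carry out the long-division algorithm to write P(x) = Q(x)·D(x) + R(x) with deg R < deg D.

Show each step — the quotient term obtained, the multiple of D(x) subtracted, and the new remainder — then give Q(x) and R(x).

Step 1: lead(2x⁷ − 5x⁶ − 11x⁵ + 16x⁴ + 20x³ + 27x² − 32x − 62) ÷ lead(D) = 2x⁷ ÷ x³ = 2x⁴. Subtract (2x⁴)·D = 2x⁷ − 8x⁶ + 2x⁵ + 12x⁴. Remainder: 3x⁶ − 13x⁵ + 4x⁴ + 20x³ + 27x² − 32x − 62.
Step 2: lead(3x⁶ − 13x⁵ + 4x⁴ + 20x³ + 27x² − 32x − 62) ÷ lead(D) = 3x⁶ ÷ x³ = 3x³. Subtract (3x³)·D = 3x⁶ − 12x⁵ + 3x⁴ + 18x³. Remainder: −x⁵ + x⁴ + 2x³ + 27x² − 32x − 62.
Step 3: lead(−x⁵ + x⁴ + 2x³ + 27x² − 32x − 62) ÷ lead(D) = −x⁵ ÷ x³ = −x². Subtract (−x²)·D = −x⁵ + 4x⁴ − x³ − 6x². Remainder: −3x⁴ + 3x³ + 33x² − 32x − 62.
Step 4: lead(−3x⁴ + 3x³ + 33x² − 32x − 62) ÷ lead(D) = −3x⁴ ÷ x³ = −3x. Subtract (−3x)·D = −3x⁴ + 12x³ − 3x² − 18x. Remainder: −9x³ + 36x² − 14x − 62.
Step 5: lead(−9x³ + 36x² − 14x − 62) ÷ lead(D) = −9x³ ÷ x³ = −9. Subtract (−9)·D = −9x³ + 36x² − 9x − 54. Remainder: −5x − 8.

Q(x) = 2x⁴ + 3x³ − x² − 3x − 9; R(x) = −5x − 8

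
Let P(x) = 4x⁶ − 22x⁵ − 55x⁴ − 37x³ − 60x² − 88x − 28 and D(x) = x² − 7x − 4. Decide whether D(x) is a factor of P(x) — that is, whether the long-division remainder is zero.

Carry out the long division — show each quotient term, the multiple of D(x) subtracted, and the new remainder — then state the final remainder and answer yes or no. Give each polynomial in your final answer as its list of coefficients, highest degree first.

R = [4], so D(x) is not a factor of P(x). no

Step 1: lead(4x⁶ − 22x⁵ − 55x⁴ − 37x³ − 60x² − 88x − 28) ÷ lead(D) = 4x⁶ ÷ x² = 4x⁴. Subtract (4x⁴)·D = 4x⁶ − 28x⁵ − 16x⁴. Remainder: 6x⁵ − 39x⁴ − 37x³ − 60x² − 88x − 28.
Step 2: lead(6x⁵ − 39x⁴ − 37x³ − 60x² − 88x − 28) ÷ lead(D) = 6x⁵ ÷ x² = 6x³. Subtract (6x³)·D = 6x⁵ − 42x⁴ − 24x³. Remainder: 3x⁴ − 13x³ − 60x² − 88x − 28.
Step 3: lead(3x⁴ − 13x³ − 60x² − 88x − 28) ÷ lead(D) = 3x⁴ ÷ x² = 3x². Subtract (3x²)·D = 3x⁴ − 21x³ − 12x². Remainder: 8x³ − 48x² − 88x − 28.
Step 4: lead(8x³ − 48x² − 88x − 28) ÷ lead(D) = 8x³ ÷ x² = 8x. Subtract (8x)·D = 8x³ − 56x² − 32x. Remainder: 8x² − 56x − 28.
Step 5: lead(8x² − 56x − 28) ÷ lead(D) = 8x² ÷ x² = 8. Subtract (8)·D = 8x² − 56x − 32. Remainder: 4.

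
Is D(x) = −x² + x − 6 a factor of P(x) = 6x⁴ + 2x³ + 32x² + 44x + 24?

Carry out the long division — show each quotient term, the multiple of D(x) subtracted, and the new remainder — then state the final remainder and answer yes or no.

R(x) = 0, so D(x) is a factor of P(x). yes

Step 1: lead(6x⁴ + 2x³ + 32x² + 44x + 24) ÷ lead(D) = 6x⁴ ÷ −x² = −6x². Subtract (−6x²)·D = 6x⁴ − 6x³ + 36x². Remainder: 8x³ − 4x² + 44x + 24.
Step 2: lead(8x³ − 4x² + 44x + 24) ÷ lead(D) = 8x³ ÷ −x² = −8x. Subtract (−8x)·D = 8x³ − 8x² + 48x. Remainder: 4x² − 4x + 24.
Step 3: lead(4x² − 4x + 24) ÷ lead(D) = 4x² ÷ −x² = −4. Subtract (−4)·D = 4x² − 4x + 24. Remainder: 0.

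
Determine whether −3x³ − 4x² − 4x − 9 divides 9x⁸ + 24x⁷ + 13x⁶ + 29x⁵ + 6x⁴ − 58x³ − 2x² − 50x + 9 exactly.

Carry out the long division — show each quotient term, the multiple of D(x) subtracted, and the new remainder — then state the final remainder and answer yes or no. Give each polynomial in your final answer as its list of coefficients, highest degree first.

R = [0], so D(x) is a factor of P(x). yes

Step 1: lead(9x⁸ + 24x⁷ + 13x⁶ + 29x⁵ + 6x⁴ − 58x³ − 2x² − 50x + 9) ÷ lead(D) = 9x⁸ ÷ −3x³ = −3x⁵. Subtract (−3x⁵)·D = 9x⁸ + 12x⁷ + 12x⁶ + 27x⁵. Remainder: 12x⁷ + x⁶ + 2x⁵ + 6x⁴ − 58x³ − 2x² − 50x + 9.
Step 2: lead(12x⁷ + x⁶ + 2x⁵ + 6x⁴ − 58x³ − 2x² − 50x + 9) ÷ lead(D) = 12x⁷ ÷ −3x³ = −4x⁴. Subtract (−4x⁴)·D = 12x⁷ + 16x⁶ + 16x⁵ + 36x⁴. Remainder: −15x⁶ − 14x⁵ − 30x⁴ − 58x³ − 2x² − 50x + 9.
Step 3: lead(−15x⁶ − 14x⁵ − 30x⁴ − 58x³ − 2x² − 50x + 9) ÷ lead(D) = −15x⁶ ÷ −3x³ = 5x³. Subtract (5x³)·D = −15x⁶ − 20x⁵ − 20x⁴ − 45x³. Remainder: 6x⁵ − 10x⁴ − 13x³ − 2x² − 50x + 9.
Step 4: lead(6x⁵ − 10x⁴ − 13x³ − 2x² − 50x + 9) ÷ lead(D) = 6x⁵ ÷ −3x³ = −2x². Subtract (−2x²)·D = 6x⁵ + 8x⁴ + 8x³ + 18x². Remainder: −18x⁴ − 21x³ − 20x² − 50x + 9.
Step 5: lead(−18x⁴ − 21x³ − 20x² − 50x + 9) ÷ lead(D) = −18x⁴ ÷ −3x³ = 6x. Subtract (6x)·D = −18x⁴ − 24x³ − 24x² − 54x. Remainder: 3x³ + 4x² + 4x + 9.
Step 6: lead(3x³ + 4x² + 4x + 9) ÷ lead(D) = 3x³ ÷ −3x³ = −1. Subtract (−1)·D = 3x³ + 4x² + 4x + 9. Remainder: 0.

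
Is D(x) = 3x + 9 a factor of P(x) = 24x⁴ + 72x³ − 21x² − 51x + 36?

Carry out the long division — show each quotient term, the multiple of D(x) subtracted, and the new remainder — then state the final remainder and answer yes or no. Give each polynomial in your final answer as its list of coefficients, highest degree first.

R = [0], so D(x) is a factor of P(x). yes

Step 1: lead(24x⁴ + 72x³ − 21x² − 51x + 36) ÷ lead(D) = 24x⁴ ÷ 3x = 8x³. Subtract (8x³)·D = 24x⁴ + 72x³. Remainder: −21x² − 51x + 36.
Step 2: lead(−21x² − 51x + 36) ÷ lead(D) = −21x² ÷ 3x = −7x. Subtract (−7x)·D = −21x² − 63x. Remainder: 12x + 36.
Step 3: lead(12x + 36) ÷ lead(D) = 12x ÷ 3x = 4. Subtract (4)·D = 12x + 36. Remainder: 0.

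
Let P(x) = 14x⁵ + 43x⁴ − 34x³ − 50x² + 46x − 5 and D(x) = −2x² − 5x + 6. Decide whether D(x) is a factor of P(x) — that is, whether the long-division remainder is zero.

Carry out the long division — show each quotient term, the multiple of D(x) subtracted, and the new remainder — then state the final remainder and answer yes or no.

Step 1: lead(14x⁵ + 43x⁴ − 34x³ − 50x² + 46x − 5) ÷ lead(D) = 14x⁵ ÷ −2x² = −7x³. Subtract (−7x³)·D = 14x⁵ + 35x⁴ − 42x³. Remainder: 8x⁴ + 8x³ − 50x² + 46x − 5.
Step 2: lead(8x⁴ + 8x³ − 50x² + 46x − 5) ÷ lead(D) = 8x⁴ ÷ −2x² = −4x². Subtract (−4x²)·D = 8x⁴ + 20x³ − 24x². Remainder: −12x³ − 26x² + 46x − 5.
Step 3: lead(−12x³ − 26x² + 46x − 5) ÷ lead(D) = −12x³ ÷ −2x² = 6x. Subtract (6x)·D = −12x³ − 30x² + 36x. Remainder: 4x² + 10x − 5.
Step 4: lead(4x² + 10x − 5) ÷ lead(D) = 4x² ÷ −2x² = −2. Subtract (−2)·D = 4x² + 10x − 12. Remainder: 7.

R(x) = 7, so D(x) is not a factor of P(x). no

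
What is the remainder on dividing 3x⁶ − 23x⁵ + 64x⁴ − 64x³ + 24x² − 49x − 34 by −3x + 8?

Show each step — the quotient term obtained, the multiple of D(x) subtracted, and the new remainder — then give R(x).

Step 1: lead(3x⁶ − 23x⁵ + 64x⁴ − 64x³ + 24x² − 49x − 34) ÷ lead(D) = 3x⁶ ÷ −3x = −x⁵. Subtract (−x⁵)·D = 3x⁶ − 8x⁵. Remainder: −15x⁵ + 64x⁴ − 64x³ + 24x² − 49x − 34.
Step 2: lead(−15x⁵ + 64x⁴ − 64x³ + 24x² − 49x − 34) ÷ lead(D) = −15x⁵ ÷ −3x = 5x⁴. Subtract (5x⁴)·D = −15x⁵ + 40x⁴. Remainder: 24x⁴ − 64x³ + 24x² − 49x − 34.
Step 3: lead(24x⁴ − 64x³ + 24x² − 49x − 34) ÷ lead(D) = 24x⁴ ÷ −3x = −8x³. Subtract (−8x³)·D = 24x⁴ − 64x³. Remainder: 24x² − 49x − 34.
Step 4: lead(24x² − 49x − 34) ÷ lead(D) = 24x² ÷ −3x = −8x. Subtract (−8x)·D = 24x² − 64x. Remainder: 15x − 34.
Step 5: lead(15x − 34) ÷ lead(D) = 15x ÷ −3x = −5. Subtract (−5)·D = 15x − 40. Remainder: 6.

R(x) = 6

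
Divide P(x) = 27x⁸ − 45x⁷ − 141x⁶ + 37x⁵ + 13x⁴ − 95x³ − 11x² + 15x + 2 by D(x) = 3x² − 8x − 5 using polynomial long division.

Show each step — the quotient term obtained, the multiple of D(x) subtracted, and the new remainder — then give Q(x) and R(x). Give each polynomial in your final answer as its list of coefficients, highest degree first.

Step 1: lead(27x⁸ − 45x⁷ − 141x⁶ + 37x⁵ + 13x⁴ − 95x³ − 11x² + 15x + 2) ÷ lead(D) = 27x⁸ ÷ 3x² = 9x⁶. Subtract (9x⁶)·D = 27x⁸ − 72x⁷ − 45x⁶. Remainder: 27x⁷ − 96x⁶ + 37x⁵ + 13x⁴ − 95x³ − 11x² + 15x + 2.
Step 2: lead(27x⁷ − 96x⁶ + 37x⁵ + 13x⁴ − 95x³ − 11x² + 15x + 2) ÷ lead(D) = 27x⁷ ÷ 3x² = 9x⁵. Subtract (9x⁵)·D = 27x⁷ − 72x⁶ − 45x⁵. Remainder: −24x⁶ + 82x⁵ + 13x⁴ − 95x³ − 11x² + 15x + 2.
Step 3: lead(−24x⁶ + 82x⁵ + 13x⁴ − 95x³ − 11x² + 15x + 2) ÷ lead(D) = −24x⁶ ÷ 3x² = −8x⁴. Subtract (−8x⁴)·D = −24x⁶ + 64x⁵ + 40x⁴. Remainder: 18x⁵ − 27x⁴ − 95x³ − 11x² + 15x + 2.
Step 4: lead(18x⁵ − 27x⁴ − 95x³ − 11x² + 15x + 2) ÷ lead(D) = 18x⁵ ÷ 3x² = 6x³. Subtract (6x³)·D = 18x⁵ − 48x⁴ − 30x³. Remainder: 21x⁴ − 65x³ − 11x² + 15x + 2.
Step 5: lead(21x⁴ − 65x³ − 11x² + 15x + 2) ÷ lead(D) = 21x⁴ ÷ 3x² = 7x². Subtract (7x²)·D = 21x⁴ − 56x³ − 35x². Remainder: −9x³ + 24x² + 15x + 2.
Step 6: lead(−9x³ + 24x² + 15x + 2) ÷ lead(D) = −9x³ ÷ 3x² = −3x. Subtract (−3x)·D = −9x³ + 24x² + 15x. Remainder: 2.

Q = [9, 9, -8, 6, 7, -3, 0]; R = [2]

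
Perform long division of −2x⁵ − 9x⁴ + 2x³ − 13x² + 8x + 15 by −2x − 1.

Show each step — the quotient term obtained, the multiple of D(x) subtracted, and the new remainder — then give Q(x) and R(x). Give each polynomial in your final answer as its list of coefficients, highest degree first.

Step 1: lead(−2x⁵ − 9x⁴ + 2x³ − 13x² + 8x + 15) ÷ lead(D) = −2x⁵ ÷ −2x = x⁴. Subtract (x⁴)·D = −2x⁵ − x⁴. Remainder: −8x⁴ + 2x³ − 13x² + 8x + 15.
Step 2: lead(−8x⁴ + 2x³ − 13x² + 8x + 15) ÷ lead(D) = −8x⁴ ÷ −2x = 4x³. Subtract (4x³)·D = −8x⁴ − 4x³. Remainder: 6x³ − 13x² + 8x + 15.
Step 3: lead(6x³ − 13x² + 8x + 15) ÷ lead(D) = 6x³ ÷ −2x = −3x². Subtract (−3x²)·D = 6x³ + 3x². Remainder: −16x² + 8x + 15.
Step 4: lead(−16x² + 8x + 15) ÷ lead(D) = −16x² ÷ −2x = 8x. Subtract (8x)·D = −16x² − 8x. Remainder: 16x + 15.
Step 5: lead(16x + 15) ÷ lead(D) = 16x ÷ −2x = −8. Subtract (−8)·D = 16x + 8. Remainder: 7.

Q = [1, 4, -3, 8, -8]; R = [7]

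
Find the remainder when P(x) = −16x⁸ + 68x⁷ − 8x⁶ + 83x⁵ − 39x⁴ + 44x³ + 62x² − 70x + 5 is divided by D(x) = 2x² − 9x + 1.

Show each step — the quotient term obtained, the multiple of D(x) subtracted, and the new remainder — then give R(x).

R(x) = −x − 2

Step 1: lead(−16x⁸ + 68x⁷ − 8x⁶ + 83x⁵ − 39x⁴ + 44x³ + 62x² − 70x + 5) ÷ lead(D) = −16x⁸ ÷ 2x² = −8x⁶. Subtract (−8x⁶)·D = −16x⁸ + 72x⁷ − 8x⁶. Remainder: −4x⁷ + 83x⁵ − 39x⁴ + 44x³ + 62x² − 70x + 5.
Step 2: lead(−4x⁷ + 83x⁵ − 39x⁴ + 44x³ + 62x² − 70x + 5) ÷ lead(D) = −4x⁷ ÷ 2x² = −2x⁵. Subtract (−2x⁵)·D = −4x⁷ + 18x⁶ − 2x⁵. Remainder: −18x⁶ + 85x⁵ − 39x⁴ + 44x³ + 62x² − 70x + 5.
Step 3: lead(−18x⁶ + 85x⁵ − 39x⁴ + 44x³ + 62x² − 70x + 5) ÷ lead(D) = −18x⁶ ÷ 2x² = −9x⁴. Subtract (−9x⁴)·D = −18x⁶ + 81x⁵ − 9x⁴. Remainder: 4x⁵ − 30x⁴ + 44x³ + 62x² − 70x + 5.
Step 4: lead(4x⁵ − 30x⁴ + 44x³ + 62x² − 70x + 5) ÷ lead(D) = 4x⁵ ÷ 2x² = 2x³. Subtract (2x³)·D = 4x⁵ − 18x⁴ + 2x³. Remainder: −12x⁴ + 42x³ + 62x² − 70x + 5.
Step 5: lead(−12x⁴ + 42x³ + 62x² − 70x + 5) ÷ lead(D) = −12x⁴ ÷ 2x² = −6x². Subtract (−6x²)·D = −12x⁴ + 54x³ − 6x². Remainder: −12x³ + 68x² − 70x + 5.
Step 6: lead(−12x³ + 68x² − 70x + 5) ÷ lead(D) = −12x³ ÷ 2x² = −6x. Subtract (−6x)·D = −12x³ + 54x² − 6x. Remainder: 14x² − 64x + 5.
Step 7: lead(14x² − 64x + 5) ÷ lead(D) = 14x² ÷ 2x² = 7. Subtract (7)·D = 14x² − 63x + 7. Remainder: −x − 2.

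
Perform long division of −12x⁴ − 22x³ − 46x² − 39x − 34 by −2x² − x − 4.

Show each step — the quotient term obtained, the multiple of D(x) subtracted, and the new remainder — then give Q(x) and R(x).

Q(x) = 6x² + 8x + 7; R(x) = −6

Step 1: lead(−12x⁴ − 22x³ − 46x² − 39x − 34) ÷ lead(D) = −12x⁴ ÷ −2x² = 6x². Subtract (6x²)·D = −12x⁴ − 6x³ − 24x². Remainder: −16x³ − 22x² − 39x − 34.
Step 2: lead(−16x³ − 22x² − 39x − 34) ÷ lead(D) = −16x³ ÷ −2x² = 8x. Subtract (8x)·D = −16x³ − 8x² − 32x. Remainder: −14x² − 7x − 34.
Step 3: lead(−14x² − 7x − 34) ÷ lead(D) = −14x² ÷ −2x² = 7. Subtract (7)·D = −14x² − 7x − 28. Remainder: −6.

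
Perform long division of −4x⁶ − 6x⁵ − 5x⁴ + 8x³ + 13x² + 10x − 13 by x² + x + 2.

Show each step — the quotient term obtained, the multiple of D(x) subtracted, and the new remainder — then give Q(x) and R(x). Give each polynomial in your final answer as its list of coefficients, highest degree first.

Q = [-4, -2, 5, 7, -4]; R = [-5]

Step 1: lead(−4x⁶ − 6x⁵ − 5x⁴ + 8x³ + 13x² + 10x − 13) ÷ lead(D) = −4x⁶ ÷ x² = −4x⁴. Subtract (−4x⁴)·D = −4x⁶ − 4x⁵ − 8x⁴. Remainder: −2x⁵ + 3x⁴ + 8x³ + 13x² + 10x − 13.
Step 2: lead(−2x⁵ + 3x⁴ + 8x³ + 13x² + 10x − 13) ÷ lead(D) = −2x⁵ ÷ x² = −2x³. Subtract (−2x³)·D = −2x⁵ − 2x⁴ − 4x³. Remainder: 5x⁴ + 12x³ + 13x² + 10x − 13.
Step 3: lead(5x⁴ + 12x³ + 13x² + 10x − 13) ÷ lead(D) = 5x⁴ ÷ x² = 5x². Subtract (5x²)·D = 5x⁴ + 5x³ + 10x². Remainder: 7x³ + 3x² + 10x − 13.
Step 4: lead(7x³ + 3x² + 10x − 13) ÷ lead(D) = 7x³ ÷ x² = 7x. Subtract (7x)·D = 7x³ + 7x² + 14x. Remainder: −4x² − 4x − 13.
Step 5: lead(−4x² − 4x − 13) ÷ lead(D) = −4x² ÷ x² = −4. Subtract (−4)·D = −4x² − 4x − 8. Remainder: −5.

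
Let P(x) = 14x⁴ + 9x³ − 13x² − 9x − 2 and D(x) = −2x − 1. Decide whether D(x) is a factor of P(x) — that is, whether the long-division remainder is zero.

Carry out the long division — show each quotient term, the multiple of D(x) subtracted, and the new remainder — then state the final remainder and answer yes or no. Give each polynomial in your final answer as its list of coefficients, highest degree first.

R = [-1], so D(x) is not a factor of P(x). no

Step 1: lead(14x⁴ + 9x³ − 13x² − 9x − 2) ÷ lead(D) = 14x⁴ ÷ −2x = −7x³. Subtract (−7x³)·D = 14x⁴ + 7x³. Remainder: 2x³ − 13x² − 9x − 2.
Step 2: lead(2x³ − 13x² − 9x − 2) ÷ lead(D) = 2x³ ÷ −2x = −x². Subtract (−x²)·D = 2x³ + x². Remainder: −14x² − 9x − 2.
Step 3: lead(−14x² − 9x − 2) ÷ lead(D) = −14x² ÷ −2x = 7x. Subtract (7x)·D = −14x² − 7x. Remainder: −2x − 2.
Step 4: lead(−2x − 2) ÷ lead(D) = −2x ÷ −2x = 1. Subtract (1)·D = −2x − 1. Remainder: −1.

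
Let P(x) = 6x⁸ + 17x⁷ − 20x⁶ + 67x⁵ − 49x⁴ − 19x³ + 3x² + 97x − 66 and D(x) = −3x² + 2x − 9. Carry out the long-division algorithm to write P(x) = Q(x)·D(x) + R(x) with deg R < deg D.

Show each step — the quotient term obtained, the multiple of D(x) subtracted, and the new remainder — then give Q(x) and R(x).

Step 1: lead(6x⁸ + 17x⁷ − 20x⁶ + 67x⁵ − 49x⁴ − 19x³ + 3x² + 97x − 66) ÷ lead(D) = 6x⁸ ÷ −3x² = −2x⁶. Subtract (−2x⁶)·D = 6x⁸ − 4x⁷ + 18x⁶. Remainder: 21x⁷ − 38x⁶ + 67x⁵ − 49x⁴ − 19x³ + 3x² + 97x − 66.
Step 2: lead(21x⁷ − 38x⁶ + 67x⁵ − 49x⁴ − 19x³ + 3x² + 97x − 66) ÷ lead(D) = 21x⁷ ÷ −3x² = −7x⁵. Subtract (−7x⁵)·D = 21x⁷ − 14x⁶ + 63x⁵. Remainder: −24x⁶ + 4x⁵ − 49x⁴ − 19x³ + 3x² + 97x − 66.
Step 3: lead(−24x⁶ + 4x⁵ − 49x⁴ − 19x³ + 3x² + 97x − 66) ÷ lead(D) = −24x⁶ ÷ −3x² = 8x⁴. Subtract (8x⁴)·D = −24x⁶ + 16x⁵ − 72x⁴. Remainder: −12x⁵ + 23x⁴ − 19x³ + 3x² + 97x − 66.
Step 4: lead(−12x⁵ + 23x⁴ − 19x³ + 3x² + 97x − 66) ÷ lead(D) = −12x⁵ ÷ −3x² = 4x³. Subtract (4x³)·D = −12x⁵ + 8x⁴ − 36x³. Remainder: 15x⁴ + 17x³ + 3x² + 97x − 66.
Step 5: lead(15x⁴ + 17x³ + 3x² + 97x − 66) ÷ lead(D) = 15x⁴ ÷ −3x² = −5x². Subtract (−5x²)·D = 15x⁴ − 10x³ + 45x². Remainder: 27x³ − 42x² + 97x − 66.
Step 6: lead(27x³ − 42x² + 97x − 66) ÷ lead(D) = 27x³ ÷ −3x² = −9x. Subtract (−9x)·D = 27x³ − 18x² + 81x. Remainder: −24x² + 16x − 66.
Step 7: lead(−24x² + 16x − 66) ÷ lead(D) = −24x² ÷ −3x² = 8. Subtract (8)·D = −24x² + 16x − 72. Remainder: 6.

Q(x) = −2x⁶ − 7x⁵ + 8x⁴ + 4x³ − 5x² − 9x + 8; R(x) = 6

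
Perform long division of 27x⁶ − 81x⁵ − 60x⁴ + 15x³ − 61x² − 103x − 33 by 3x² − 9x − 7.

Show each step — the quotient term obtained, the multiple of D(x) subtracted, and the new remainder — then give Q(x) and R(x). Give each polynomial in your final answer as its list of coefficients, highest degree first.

Q = [9, 0, 1, 8, 6]; R = [7, 9]

Step 1: lead(27x⁶ − 81x⁵ − 60x⁴ + 15x³ − 61x² − 103x − 33) ÷ lead(D) = 27x⁶ ÷ 3x² = 9x⁴. Subtract (9x⁴)·D = 27x⁶ − 81x⁵ − 63x⁴. Remainder: 3x⁴ + 15x³ − 61x² − 103x − 33.
Step 2: lead(3x⁴ + 15x³ − 61x² − 103x − 33) ÷ lead(D) = 3x⁴ ÷ 3x² = x². Subtract (x²)·D = 3x⁴ − 9x³ − 7x². Remainder: 24x³ − 54x² − 103x − 33.
Step 3: lead(24x³ − 54x² − 103x − 33) ÷ lead(D) = 24x³ ÷ 3x² = 8x. Subtract (8x)·D = 24x³ − 72x² − 56x. Remainder: 18x² − 47x − 33.
Step 4: lead(18x² − 47x − 33) ÷ lead(D) = 18x² ÷ 3x² = 6. Subtract (6)·D = 18x² − 54x − 42. Remainder: 7x + 9.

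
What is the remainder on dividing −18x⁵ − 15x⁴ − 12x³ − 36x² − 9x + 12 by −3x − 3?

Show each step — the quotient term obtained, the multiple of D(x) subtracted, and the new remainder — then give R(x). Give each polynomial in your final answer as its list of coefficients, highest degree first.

Step 1: lead(−18x⁵ − 15x⁴ − 12x³ − 36x² − 9x + 12) ÷ lead(D) = −18x⁵ ÷ −3x = 6x⁴. Subtract (6x⁴)·D = −18x⁵ − 18x⁴. Remainder: 3x⁴ − 12x³ − 36x² − 9x + 12.
Step 2: lead(3x⁴ − 12x³ − 36x² − 9x + 12) ÷ lead(D) = 3x⁴ ÷ −3x = −x³. Subtract (−x³)·D = 3x⁴ + 3x³. Remainder: −15x³ − 36x² − 9x + 12.
Step 3: lead(−15x³ − 36x² − 9x + 12) ÷ lead(D) = −15x³ ÷ −3x = 5x². Subtract (5x²)·D = −15x³ − 15x². Remainder: −21x² − 9x + 12.
Step 4: lead(−21x² − 9x + 12) ÷ lead(D) = −21x² ÷ −3x = 7x. Subtract (7x)·D = −21x² − 21x. Remainder: 12x + 12.
Step 5: lead(12x + 12) ÷ lead(D) = 12x ÷ −3x = −4. Subtract (−4)·D = 12x + 12. Remainder: 0.

R = [0]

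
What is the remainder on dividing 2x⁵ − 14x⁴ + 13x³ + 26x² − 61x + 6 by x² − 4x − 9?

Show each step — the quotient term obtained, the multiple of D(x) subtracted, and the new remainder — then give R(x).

Step 1: lead(2x⁵ − 14x⁴ + 13x³ + 26x² − 61x + 6) ÷ lead(D) = 2x⁵ ÷ x² = 2x³. Subtract (2x³)·D = 2x⁵ − 8x⁴ − 18x³. Remainder: −6x⁴ + 31x³ + 26x² − 61x + 6.
Step 2: lead(−6x⁴ + 31x³ + 26x² − 61x + 6) ÷ lead(D) = −6x⁴ ÷ x² = −6x². Subtract (−6x²)·D = −6x⁴ + 24x³ + 54x². Remainder: 7x³ − 28x² − 61x + 6.
Step 3: lead(7x³ − 28x² − 61x + 6) ÷ lead(D) = 7x³ ÷ x² = 7x. Subtract (7x)·D = 7x³ − 28x² − 63x. Remainder: 2x + 6.

R(x) = 2x + 6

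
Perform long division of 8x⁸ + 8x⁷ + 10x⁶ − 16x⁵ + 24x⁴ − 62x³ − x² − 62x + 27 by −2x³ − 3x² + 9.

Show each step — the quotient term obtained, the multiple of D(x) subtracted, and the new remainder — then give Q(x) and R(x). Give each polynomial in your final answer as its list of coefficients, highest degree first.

Step 1: lead(8x⁸ + 8x⁷ + 10x⁶ − 16x⁵ + 24x⁴ − 62x³ − x² − 62x + 27) ÷ lead(D) = 8x⁸ ÷ −2x³ = −4x⁵. Subtract (−4x⁵)·D = 8x⁸ + 12x⁷ − 36x⁵. Remainder: −4x⁷ + 10x⁶ + 20x⁵ + 24x⁴ − 62x³ − x² − 62x + 27.
Step 2: lead(−4x⁷ + 10x⁶ + 20x⁵ + 24x⁴ − 62x³ − x² − 62x + 27) ÷ lead(D) = −4x⁷ ÷ −2x³ = 2x⁴. Subtract (2x⁴)·D = −4x⁷ − 6x⁶ + 18x⁴. Remainder: 16x⁶ + 20x⁵ + 6x⁴ − 62x³ − x² − 62x + 27.
Step 3: lead(16x⁶ + 20x⁵ + 6x⁴ − 62x³ − x² − 62x + 27) ÷ lead(D) = 16x⁶ ÷ −2x³ = −8x³. Subtract (−8x³)·D = 16x⁶ + 24x⁵ − 72x³. Remainder: −4x⁵ + 6x⁴ + 10x³ − x² − 62x + 27.
Step 4: lead(−4x⁵ + 6x⁴ + 10x³ − x² − 62x + 27) ÷ lead(D) = −4x⁵ ÷ −2x³ = 2x². Subtract (2x²)·D = −4x⁵ − 6x⁴ + 18x². Remainder: 12x⁴ + 10x³ − 19x² − 62x + 27.
Step 5: lead(12x⁴ + 10x³ − 19x² − 62x + 27) ÷ lead(D) = 12x⁴ ÷ −2x³ = −6x. Subtract (−6x)·D = 12x⁴ + 18x³ − 54x. Remainder: −8x³ − 19x² − 8x + 27.
Step 6: lead(−8x³ − 19x² − 8x + 27) ÷ lead(D) = −8x³ ÷ −2x³ = 4. Subtract (4)·D = −8x³ − 12x² + 36. Remainder: −7x² − 8x − 9.

Q = [-4, 2, -8, 2, -6, 4]; R = [-7, -8, -9]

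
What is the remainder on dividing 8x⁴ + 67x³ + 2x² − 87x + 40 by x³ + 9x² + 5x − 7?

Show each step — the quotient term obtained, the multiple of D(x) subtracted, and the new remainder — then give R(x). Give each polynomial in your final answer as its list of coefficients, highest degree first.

R = [7, -6, 5]

Step 1: lead(8x⁴ + 67x³ + 2x² − 87x + 40) ÷ lead(D) = 8x⁴ ÷ x³ = 8x. Subtract (8x)·D = 8x⁴ + 72x³ + 40x² − 56x. Remainder: −5x³ − 38x² − 31x + 40.
Step 2: lead(−5x³ − 38x² − 31x + 40) ÷ lead(D) = −5x³ ÷ x³ = −5. Subtract (−5)·D = −5x³ − 45x² − 25x + 35. Remainder: 7x² − 6x + 5.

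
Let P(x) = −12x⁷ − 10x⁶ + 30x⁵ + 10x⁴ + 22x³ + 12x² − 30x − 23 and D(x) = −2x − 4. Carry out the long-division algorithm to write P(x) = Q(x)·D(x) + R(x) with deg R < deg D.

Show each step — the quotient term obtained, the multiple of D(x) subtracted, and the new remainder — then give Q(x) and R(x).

Q(x) = 6x⁶ − 7x⁵ − x⁴ − 3x³ − 5x² + 4x + 7; R(x) = 5

Step 1: lead(−12x⁷ − 10x⁶ + 30x⁵ + 10x⁴ + 22x³ + 12x² − 30x − 23) ÷ lead(D) = −12x⁷ ÷ −2x = 6x⁶. Subtract (6x⁶)·D = −12x⁷ − 24x⁶. Remainder: 14x⁶ + 30x⁵ + 10x⁴ + 22x³ + 12x² − 30x − 23.
Step 2: lead(14x⁶ + 30x⁵ + 10x⁴ + 22x³ + 12x² − 30x − 23) ÷ lead(D) = 14x⁶ ÷ −2x = −7x⁵. Subtract (−7x⁵)·D = 14x⁶ + 28x⁵. Remainder: 2x⁵ + 10x⁴ + 22x³ + 12x² − 30x − 23.
Step 3: lead(2x⁵ + 10x⁴ + 22x³ + 12x² − 30x − 23) ÷ lead(D) = 2x⁵ ÷ −2x = −x⁴. Subtract (−x⁴)·D = 2x⁵ + 4x⁴. Remainder: 6x⁴ + 22x³ + 12x² − 30x − 23.
Step 4: lead(6x⁴ + 22x³ + 12x² − 30x − 23) ÷ lead(D) = 6x⁴ ÷ −2x = −3x³. Subtract (−3x³)·D = 6x⁴ + 12x³. Remainder: 10x³ + 12x² − 30x − 23.
Step 5: lead(10x³ + 12x² − 30x − 23) ÷ lead(D) = 10x³ ÷ −2x = −5x². Subtract (−5x²)·D = 10x³ + 20x². Remainder: −8x² − 30x − 23.
Step 6: lead(−8x² − 30x − 23) ÷ lead(D) = −8x² ÷ −2x = 4x. Subtract (4x)·D = −8x² − 16x. Remainder: −14x − 23.
Step 7: lead(−14x − 23) ÷ lead(D) = −14x ÷ −2x = 7. Subtract (7)·D = −14x − 28. Remainder: 5.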